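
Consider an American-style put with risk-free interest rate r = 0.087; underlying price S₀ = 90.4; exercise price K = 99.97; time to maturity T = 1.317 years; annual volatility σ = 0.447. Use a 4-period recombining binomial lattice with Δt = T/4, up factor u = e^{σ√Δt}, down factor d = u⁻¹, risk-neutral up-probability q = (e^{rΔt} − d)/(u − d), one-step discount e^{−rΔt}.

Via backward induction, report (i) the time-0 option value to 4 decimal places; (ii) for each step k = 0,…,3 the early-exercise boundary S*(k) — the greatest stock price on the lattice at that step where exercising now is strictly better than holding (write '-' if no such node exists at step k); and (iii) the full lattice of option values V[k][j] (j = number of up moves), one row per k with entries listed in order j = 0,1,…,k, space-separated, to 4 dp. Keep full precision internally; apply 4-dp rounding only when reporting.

params: Δt=0.32925 u=1.29239 d=0.77376 q=0.49226 e^(-rΔt)=0.97176
t_4 payoffs: 67.5659 45.8467 9.5700 0.0000 0.0000
t_3: node(3,0) S=41.8786 payoff=58.0914 vs cont=55.2684 → 58.0914 [stop]  node(3,1) S=69.9482 payoff=30.0218 vs cont=27.1989 → 30.0218 [stop]  node(3,2) S=116.8317 payoff=0.0000 vs cont=4.7219 → 4.7219 [wait]  node(3,3) S=195.1394 payoff=0.0000 vs cont=0.0000 → 0.0000 [wait]  ⇒ S*(3)=69.9482
t_2: node(2,0) S=54.1233 payoff=45.8467 vs cont=43.0237 → 45.8467 [stop]  node(2,1) S=90.4000 payoff=9.5700 vs cont=17.0717 → 17.0717 [wait]  node(2,2) S=150.9916 payoff=0.0000 vs cont=2.3298 → 2.3298 [wait]  ⇒ S*(2)=54.1233
t_1: node(1,0) S=69.9482 payoff=30.0218 vs cont=30.7873 → 30.7873 [wait]  node(1,1) S=116.8317 payoff=0.0000 vs cont=9.5377 → 9.5377 [wait]  ⇒ S*(1)=-
t_0: node(0,0) S=90.4000 payoff=9.5700 vs cont=19.7530 → 19.7530 [wait]  ⇒ S*(0)=-

price = 19.7530
boundary = - - 54.1233 69.9482
tree:
19.7530
30.7873 9.5377
45.8467 17.0717 2.3298
58.0914 30.0218 4.7219 0.0000
67.5659 45.8467 9.5700 0.0000 0.0000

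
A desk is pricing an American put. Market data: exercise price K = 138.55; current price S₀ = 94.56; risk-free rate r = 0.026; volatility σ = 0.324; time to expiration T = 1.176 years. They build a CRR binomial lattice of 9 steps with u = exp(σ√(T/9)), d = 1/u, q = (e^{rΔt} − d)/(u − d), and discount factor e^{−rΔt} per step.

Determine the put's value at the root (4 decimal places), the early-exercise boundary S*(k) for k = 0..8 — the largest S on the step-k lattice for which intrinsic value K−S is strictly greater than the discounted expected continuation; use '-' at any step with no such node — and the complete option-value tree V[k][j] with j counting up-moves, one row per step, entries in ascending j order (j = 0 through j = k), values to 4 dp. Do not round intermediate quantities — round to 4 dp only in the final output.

price = 44.8996
boundary = - 84.1092 74.8134 84.1092 94.5600 84.1092 94.5600 106.3094 119.5187
tree:
44.8996
54.4408 35.0931
63.7366 44.4071 25.4590
72.0051 54.4408 34.0747 16.4980
79.3597 63.7366 43.9900 23.7955 8.8726
85.9014 72.0051 54.4408 33.0916 14.1012 3.3883
91.7202 79.3597 63.7366 43.9900 21.7627 6.0727 0.5644
96.8958 85.9014 72.0051 54.4408 32.2406 10.8004 1.1003 0.0000
101.4995 91.7202 79.3597 63.7366 43.9900 19.0313 2.1447 0.0000 0.0000
105.5943 96.8958 85.9014 72.0051 54.4408 32.2406 4.1808 0.0000 0.0000 0.0000

params: Δt=0.13067 u=1.12425 d=0.88948 q=0.48525 e^(-rΔt)=0.99661
t_9 payoffs: 105.5943 96.8958 85.9014 72.0051 54.4408 32.2406 4.1808 0.0000 0.0000 0.0000
t_8: node(8,0) S=37.0505 payoff=101.4995 vs cont=101.0296 → 101.4995 [stop]  node(8,1) S=46.8298 payoff=91.7202 vs cont=91.2503 → 91.7202 [stop]  node(8,2) S=59.1903 payoff=79.3597 vs cont=78.8898 → 79.3597 [stop]  node(8,3) S=74.8134 payoff=63.7366 vs cont=63.2667 → 63.7366 [stop]  node(8,4) S=94.5600 payoff=43.9900 vs cont=43.5201 → 43.9900 [stop]  node(8,5) S=119.5187 payoff=19.0313 vs cont=18.5614 → 19.0313 [stop]  node(8,6) S=151.0651 payoff=0.0000 vs cont=2.1447 → 2.1447 [wait]  node(8,7) S=190.9380 payoff=0.0000 vs cont=0.0000 → 0.0000 [wait]  node(8,8) S=241.3352 payoff=0.0000 vs cont=0.0000 → 0.0000 [wait]  ⇒ S*(8)=119.5187
t_7: node(7,0) S=41.6542 payoff=96.8958 vs cont=96.4259 → 96.8958 [stop]  node(7,1) S=52.6486 payoff=85.9014 vs cont=85.4315 → 85.9014 [stop]  node(7,2) S=66.5449 payoff=72.0051 vs cont=71.5352 → 72.0051 [stop]  node(7,3) S=84.1092 payoff=54.4408 vs cont=53.9709 → 54.4408 [stop]  node(7,4) S=106.3094 payoff=32.2406 vs cont=31.7707 → 32.2406 [stop]  node(7,5) S=134.3692 payoff=4.1808 vs cont=10.8004 → 10.8004 [wait]  node(7,6) S=169.8354 payoff=0.0000 vs cont=1.1003 → 1.1003 [wait]  node(7,7) S=214.6626 payoff=0.0000 vs cont=0.0000 → 0.0000 [wait]  ⇒ S*(7)=106.3094
t_6: node(6,0) S=46.8298 payoff=91.7202 vs cont=91.2503 → 91.7202 [stop]  node(6,1) S=59.1903 payoff=79.3597 vs cont=78.8898 → 79.3597 [stop]  node(6,2) S=74.8134 payoff=63.7366 vs cont=63.2667 → 63.7366 [stop]  node(6,3) S=94.5600 payoff=43.9900 vs cont=43.5201 → 43.9900 [stop]  node(6,4) S=119.5187 payoff=19.0313 vs cont=21.7627 → 21.7627 [wait]  node(6,5) S=151.0651 payoff=0.0000 vs cont=6.0727 → 6.0727 [wait]  node(6,6) S=190.9380 payoff=0.0000 vs cont=0.5644 → 0.5644 [wait]  ⇒ S*(6)=94.5600
t_5: node(5,0) S=52.6486 payoff=85.9014 vs cont=85.4315 → 85.9014 [stop]  node(5,1) S=66.5449 payoff=72.0051 vs cont=71.5352 → 72.0051 [stop]  node(5,2) S=84.1092 payoff=54.4408 vs cont=53.9709 → 54.4408 [stop]  node(5,3) S=106.3094 payoff=32.2406 vs cont=33.0916 → 33.0916 [wait]  node(5,4) S=134.3692 payoff=4.1808 vs cont=14.1012 → 14.1012 [wait]  node(5,5) S=169.8354 payoff=0.0000 vs cont=3.3883 → 3.3883 [wait]  ⇒ S*(5)=84.1092
t_4: node(4,0) S=59.1903 payoff=79.3597 vs cont=78.8898 → 79.3597 [stop]  node(4,1) S=74.8134 payoff=63.7366 vs cont=63.2667 → 63.7366 [stop]  node(4,2) S=94.5600 payoff=43.9900 vs cont=43.9316 → 43.9900 [stop]  node(4,3) S=119.5187 payoff=19.0313 vs cont=23.7955 → 23.7955 [wait]  node(4,4) S=151.0651 payoff=0.0000 vs cont=8.8726 → 8.8726 [wait]  ⇒ S*(4)=94.5600
t_3: node(3,0) S=66.5449 payoff=72.0051 vs cont=71.5352 → 72.0051 [stop]  node(3,1) S=84.1092 payoff=54.4408 vs cont=53.9709 → 54.4408 [stop]  node(3,2) S=106.3094 payoff=32.2406 vs cont=34.0747 → 34.0747 [wait]  node(3,3) S=134.3692 payoff=4.1808 vs cont=16.4980 → 16.4980 [wait]  ⇒ S*(3)=84.1092
t_2: node(2,0) S=74.8134 payoff=63.7366 vs cont=63.2667 → 63.7366 [stop]  node(2,1) S=94.5600 payoff=43.9900 vs cont=44.4071 → 44.4071 [wait]  node(2,2) S=119.5187 payoff=19.0313 vs cont=25.4590 → 25.4590 [wait]  ⇒ S*(2)=74.8134
t_1: node(1,0) S=84.1092 payoff=54.4408 vs cont=54.1726 → 54.4408 [stop]  node(1,1) S=106.3094 payoff=32.2406 vs cont=35.0931 → 35.0931 [wait]  ⇒ S*(1)=84.1092
t_0: node(0,0) S=94.5600 payoff=43.9900 vs cont=44.8996 → 44.8996 [wait]  ⇒ S*(0)=-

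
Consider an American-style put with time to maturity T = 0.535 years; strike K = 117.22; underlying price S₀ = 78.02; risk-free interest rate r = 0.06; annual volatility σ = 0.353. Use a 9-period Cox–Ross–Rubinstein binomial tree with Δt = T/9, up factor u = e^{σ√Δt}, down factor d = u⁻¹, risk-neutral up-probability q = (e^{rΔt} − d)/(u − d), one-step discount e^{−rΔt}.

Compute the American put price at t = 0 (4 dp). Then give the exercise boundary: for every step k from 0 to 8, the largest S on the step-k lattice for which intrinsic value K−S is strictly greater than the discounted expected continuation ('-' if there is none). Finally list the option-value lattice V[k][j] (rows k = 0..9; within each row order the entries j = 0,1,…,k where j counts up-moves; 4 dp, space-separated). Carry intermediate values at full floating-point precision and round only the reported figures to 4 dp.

price = 39.2000
boundary = 78.0200 85.0323 78.0200 85.0323 78.0200 85.0323 92.6748 85.0323 92.6748
tree:
39.2000
45.6340 32.1877
51.5374 39.2000 25.0625
56.9540 45.6340 32.1877 18.0947
61.9239 51.5374 39.2000 24.6603 11.6383
66.4840 56.9540 45.6340 32.1877 17.2862 6.0562
70.6680 61.9239 51.5374 39.2000 24.5452 10.1285 2.0147
74.5069 66.4840 56.9540 45.6340 32.1877 16.2729 4.0376 0.0000
78.0293 70.6680 61.9239 51.5374 39.2000 24.5452 8.0915 0.0000 0.0000
81.2612 74.5069 66.4840 56.9540 45.6340 32.1877 16.2158 0.0000 0.0000 0.0000

params: Δt=0.05944 u=1.08988 d=0.91753 q=0.49923 e^(-rΔt)=0.99644
t_9 payoffs: 81.2612 74.5069 66.4840 56.9540 45.6340 32.1877 16.2158 0.0000 0.0000 0.0000
t_8: node(8,0) S=39.1907 payoff=78.0293 vs cont=77.6120 → 78.0293 [stop]  node(8,1) S=46.5520 payoff=70.6680 vs cont=70.2506 → 70.6680 [stop]  node(8,2) S=55.2961 payoff=61.9239 vs cont=61.5066 → 61.9239 [stop]  node(8,3) S=65.6826 payoff=51.5374 vs cont=51.1201 → 51.5374 [stop]  node(8,4) S=78.0200 payoff=39.2000 vs cont=38.7827 → 39.2000 [stop]  node(8,5) S=92.6748 payoff=24.5452 vs cont=24.1279 → 24.5452 [stop]  node(8,6) S=110.0823 payoff=7.1377 vs cont=8.0915 → 8.0915 [wait]  node(8,7) S=130.7595 payoff=0.0000 vs cont=0.0000 → 0.0000 [wait]  node(8,8) S=155.3206 payoff=0.0000 vs cont=0.0000 → 0.0000 [wait]  ⇒ S*(8)=92.6748
t_7: node(7,0) S=42.7131 payoff=74.5069 vs cont=74.0896 → 74.5069 [stop]  node(7,1) S=50.7360 payoff=66.4840 vs cont=66.0666 → 66.4840 [stop]  node(7,2) S=60.2660 payoff=56.9540 vs cont=56.5367 → 56.9540 [stop]  node(7,3) S=71.5860 payoff=45.6340 vs cont=45.2167 → 45.6340 [stop]  node(7,4) S=85.0323 payoff=32.1877 vs cont=31.7704 → 32.1877 [stop]  node(7,5) S=101.0042 payoff=16.2158 vs cont=16.2729 → 16.2729 [wait]  node(7,6) S=119.9763 payoff=0.0000 vs cont=4.0376 → 4.0376 [wait]  node(7,7) S=142.5119 payoff=0.0000 vs cont=0.0000 → 0.0000 [wait]  ⇒ S*(7)=85.0323
t_6: node(6,0) S=46.5520 payoff=70.6680 vs cont=70.2506 → 70.6680 [stop]  node(6,1) S=55.2961 payoff=61.9239 vs cont=61.5066 → 61.9239 [stop]  node(6,2) S=65.6826 payoff=51.5374 vs cont=51.1201 → 51.5374 [stop]  node(6,3) S=78.0200 payoff=39.2000 vs cont=38.7827 → 39.2000 [stop]  node(6,4) S=92.6748 payoff=24.5452 vs cont=24.1563 → 24.5452 [stop]  node(6,5) S=110.0823 payoff=7.1377 vs cont=10.1285 → 10.1285 [wait]  node(6,6) S=130.7595 payoff=0.0000 vs cont=2.0147 → 2.0147 [wait]  ⇒ S*(6)=92.6748
t_5: node(5,0) S=50.7360 payoff=66.4840 vs cont=66.0666 → 66.4840 [stop]  node(5,1) S=60.2660 payoff=56.9540 vs cont=56.5367 → 56.9540 [stop]  node(5,2) S=71.5860 payoff=45.6340 vs cont=45.2167 → 45.6340 [stop]  node(5,3) S=85.0323 payoff=32.1877 vs cont=31.7704 → 32.1877 [stop]  node(5,4) S=101.0042 payoff=16.2158 vs cont=17.2862 → 17.2862 [wait]  node(5,5) S=119.9763 payoff=0.0000 vs cont=6.0562 → 6.0562 [wait]  ⇒ S*(5)=85.0323
t_4: node(4,0) S=55.2961 payoff=61.9239 vs cont=61.5066 → 61.9239 [stop]  node(4,1) S=65.6826 payoff=51.5374 vs cont=51.1201 → 51.5374 [stop]  node(4,2) S=78.0200 payoff=39.2000 vs cont=38.7827 → 39.2000 [stop]  node(4,3) S=92.6748 payoff=24.5452 vs cont=24.6603 → 24.6603 [wait]  node(4,4) S=110.0823 payoff=7.1377 vs cont=11.6383 → 11.6383 [wait]  ⇒ S*(4)=78.0200
t_3: node(3,0) S=60.2660 payoff=56.9540 vs cont=56.5367 → 56.9540 [stop]  node(3,1) S=71.5860 payoff=45.6340 vs cont=45.2167 → 45.6340 [stop]  node(3,2) S=85.0323 payoff=32.1877 vs cont=31.8277 → 32.1877 [stop]  node(3,3) S=101.0042 payoff=16.2158 vs cont=18.0947 → 18.0947 [wait]  ⇒ S*(3)=85.0323
t_2: node(2,0) S=65.6826 payoff=51.5374 vs cont=51.1201 → 51.5374 [stop]  node(2,1) S=78.0200 payoff=39.2000 vs cont=38.7827 → 39.2000 [stop]  node(2,2) S=92.6748 payoff=24.5452 vs cont=25.0625 → 25.0625 [wait]  ⇒ S*(2)=78.0200
t_1: node(1,0) S=71.5860 payoff=45.6340 vs cont=45.2167 → 45.6340 [stop]  node(1,1) S=85.0323 payoff=32.1877 vs cont=32.0277 → 32.1877 [stop]  ⇒ S*(1)=85.0323
t_0: node(0,0) S=78.0200 payoff=39.2000 vs cont=38.7827 → 39.2000 [stop]  ⇒ S*(0)=78.0200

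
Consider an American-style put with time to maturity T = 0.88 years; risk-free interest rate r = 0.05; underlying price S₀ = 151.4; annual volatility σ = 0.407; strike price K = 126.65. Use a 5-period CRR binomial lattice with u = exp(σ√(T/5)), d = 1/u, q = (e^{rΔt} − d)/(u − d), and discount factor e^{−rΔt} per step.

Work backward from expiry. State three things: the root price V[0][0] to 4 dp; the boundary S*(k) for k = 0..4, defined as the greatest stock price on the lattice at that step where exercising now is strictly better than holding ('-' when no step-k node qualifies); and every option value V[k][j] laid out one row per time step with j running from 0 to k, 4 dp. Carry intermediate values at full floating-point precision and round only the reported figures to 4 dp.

Δt=0.17600  u=1.18619  d=0.84304  q=0.48317  discount=0.99124
step 5 (expiry): payoffs max(K−S,0) = 62.1803 35.9382 0.0000 0.0000 0.0000 0.0000
step 4: (k=4,j=0): S=76.4733, (K−S)⁺=50.1767, hold=49.0671 ⇒ V=50.1767 exercise | (k=4,j=1): S=107.6013, (K−S)⁺=19.0487, hold=18.4111 ⇒ V=19.0487 exercise | (k=4,j=2): S=151.4000, (K−S)⁺=0.0000, hold=0.0000 ⇒ V=0.0000 continue | (k=4,j=3): S=213.0267, (K−S)⁺=0.0000, hold=0.0000 ⇒ V=0.0000 continue | (k=4,j=4): S=299.7383, (K−S)⁺=0.0000, hold=0.0000 ⇒ V=0.0000 continue  boundary S*=107.6013
step 3: (k=3,j=0): S=90.7118, (K−S)⁺=35.9382, hold=34.8286 ⇒ V=35.9382 exercise | (k=3,j=1): S=127.6356, (K−S)⁺=0.0000, hold=9.7586 ⇒ V=9.7586 continue | (k=3,j=2): S=179.5891, (K−S)⁺=0.0000, hold=0.0000 ⇒ V=0.0000 continue | (k=3,j=3): S=252.6900, (K−S)⁺=0.0000, hold=0.0000 ⇒ V=0.0000 continue  boundary S*=90.7118
step 2: (k=2,j=0): S=107.6013, (K−S)⁺=19.0487, hold=23.0848 ⇒ V=23.0848 continue | (k=2,j=1): S=151.4000, (K−S)⁺=0.0000, hold=4.9993 ⇒ V=4.9993 continue | (k=2,j=2): S=213.0267, (K−S)⁺=0.0000, hold=0.0000 ⇒ V=0.0000 continue  boundary S*=-
step 1: (k=1,j=0): S=127.6356, (K−S)⁺=0.0000, hold=14.2207 ⇒ V=14.2207 continue | (k=1,j=1): S=179.5891, (K−S)⁺=0.0000, hold=2.5611 ⇒ V=2.5611 continue  boundary S*=-
step 0: (k=0,j=0): S=151.4000, (K−S)⁺=0.0000, hold=8.5118 ⇒ V=8.5118 continue  boundary S*=-

price = 8.5118
boundary = - - - 90.7118 107.6013
tree:
8.5118
14.2207 2.5611
23.0848 4.9993 0.0000
35.9382 9.7586 0.0000 0.0000
50.1767 19.0487 0.0000 0.0000 0.0000
62.1803 35.9382 0.0000 0.0000 0.0000 0.0000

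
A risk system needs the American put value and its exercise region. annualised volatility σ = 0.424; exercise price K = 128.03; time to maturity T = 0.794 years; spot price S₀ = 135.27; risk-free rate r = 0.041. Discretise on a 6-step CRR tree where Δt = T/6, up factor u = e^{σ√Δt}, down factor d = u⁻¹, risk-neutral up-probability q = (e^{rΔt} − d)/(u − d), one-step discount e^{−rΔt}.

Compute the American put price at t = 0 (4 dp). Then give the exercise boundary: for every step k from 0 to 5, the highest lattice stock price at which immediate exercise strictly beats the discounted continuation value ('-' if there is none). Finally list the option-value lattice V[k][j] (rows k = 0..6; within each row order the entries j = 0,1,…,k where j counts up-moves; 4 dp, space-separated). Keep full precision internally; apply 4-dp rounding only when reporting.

Δt=0.13233, u=1.16677, d=0.85707, q=0.47908, disc=e^(-rΔt)=0.99459
k=6 terminal: V=max(K-S,0) → 74.4152 55.0411 28.6660 0.0000 0.0000 0.0000 0.0000
k=5: j=0 S=62.5563 intr=65.4737 cont=64.7810 V=65.4737[EX]; j=1 S=85.1615 intr=42.8685 cont=42.1758 V=42.8685[EX]; j=2 S=115.9352 intr=12.0948 cont=14.8518 V=14.8518[hold]; j=3 S=157.8293 intr=0.0000 cont=0.0000 V=0.0000[hold]; j=4 S=214.8621 intr=0.0000 cont=0.0000 V=0.0000[hold]; j=5 S=292.5042 intr=0.0000 cont=0.0000 V=0.0000[hold]  S*(5)=85.1615
k=4: j=0 S=72.9889 intr=55.0411 cont=54.3483 V=55.0411[EX]; j=1 S=99.3640 intr=28.6660 cont=29.2869 V=29.2869[hold]; j=2 S=135.2700 intr=0.0000 cont=7.6947 V=7.6947[hold]; j=3 S=184.1508 intr=0.0000 cont=0.0000 V=0.0000[hold]; j=4 S=250.6952 intr=0.0000 cont=0.0000 V=0.0000[hold]  S*(4)=72.9889
k=3: j=0 S=85.1615 intr=42.8685 cont=42.4716 V=42.8685[EX]; j=1 S=115.9352 intr=12.0948 cont=18.8400 V=18.8400[hold]; j=2 S=157.8293 intr=0.0000 cont=3.9866 V=3.9866[hold]; j=3 S=214.8621 intr=0.0000 cont=0.0000 V=0.0000[hold]  S*(3)=85.1615
k=2: j=0 S=99.3640 intr=28.6660 cont=31.1872 V=31.1872[hold]; j=1 S=135.2700 intr=0.0000 cont=11.6605 V=11.6605[hold]; j=2 S=184.1508 intr=0.0000 cont=2.0655 V=2.0655[hold]  S*(2)=-
k=1: j=0 S=115.9352 intr=12.0948 cont=21.7142 V=21.7142[hold]; j=1 S=157.8293 intr=0.0000 cont=7.0255 V=7.0255[hold]  S*(1)=-
k=0: j=0 S=135.2700 intr=0.0000 cont=14.5977 V=14.5977[hold]  S*(0)=-

price = 14.5977
boundary = - - - 85.1615 72.9889 85.1615
tree:
14.5977
21.7142 7.0255
31.1872 11.6605 2.0655
42.8685 18.8400 3.9866 0.0000
55.0411 29.2869 7.6947 0.0000 0.0000
65.4737 42.8685 14.8518 0.0000 0.0000 0.0000
74.4152 55.0411 28.6660 0.0000 0.0000 0.0000 0.0000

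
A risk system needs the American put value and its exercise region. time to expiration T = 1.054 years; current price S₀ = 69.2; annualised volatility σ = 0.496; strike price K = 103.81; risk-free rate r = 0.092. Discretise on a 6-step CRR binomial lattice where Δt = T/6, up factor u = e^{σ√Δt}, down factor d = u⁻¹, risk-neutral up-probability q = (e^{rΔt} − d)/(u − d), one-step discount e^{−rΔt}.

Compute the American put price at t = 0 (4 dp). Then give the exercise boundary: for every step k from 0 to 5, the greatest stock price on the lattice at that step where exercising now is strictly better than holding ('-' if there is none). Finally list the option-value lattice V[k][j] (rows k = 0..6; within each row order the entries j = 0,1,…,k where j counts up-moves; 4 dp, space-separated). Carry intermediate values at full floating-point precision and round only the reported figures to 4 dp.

price = 35.4623
boundary = - 56.2111 69.2000 56.2111 69.2000 85.1903
tree:
35.4623
47.5989 23.8699
58.1498 34.6100 13.3603
66.7202 47.5989 21.9701 4.7421
73.6820 58.1498 34.6100 9.3966 0.0000
79.3371 66.7202 47.5989 18.6197 0.0000 0.0000
83.9306 73.6820 58.1498 34.6100 0.0000 0.0000 0.0000

Δt=0.17567, u=1.23107, d=0.81230, q=0.48712, disc=e^(-rΔt)=0.98397
k=6 terminal: V=max(K-S,0) → 83.9306 73.6820 58.1498 34.6100 0.0000 0.0000 0.0000
k=5: j=0 S=24.4729 intr=79.3371 cont=77.6728 V=79.3371[EX]; j=1 S=37.0898 intr=66.7202 cont=65.0560 V=66.7202[EX]; j=2 S=56.2111 intr=47.5989 cont=45.9347 V=47.5989[EX]; j=3 S=85.1903 intr=18.6197 cont=17.4662 V=18.6197[EX]; j=4 S=129.1094 intr=0.0000 cont=0.0000 V=0.0000[hold]; j=5 S=195.6708 intr=0.0000 cont=0.0000 V=0.0000[hold]  S*(5)=85.1903
k=4: j=0 S=30.1280 intr=73.6820 cont=72.0178 V=73.6820[EX]; j=1 S=45.6602 intr=58.1498 cont=56.4855 V=58.1498[EX]; j=2 S=69.2000 intr=34.6100 cont=32.9458 V=34.6100[EX]; j=3 S=104.8755 intr=0.0000 cont=9.3966 V=9.3966[hold]; j=4 S=158.9432 intr=0.0000 cont=0.0000 V=0.0000[hold]  S*(4)=69.2000
k=3: j=0 S=37.0898 intr=66.7202 cont=65.0560 V=66.7202[EX]; j=1 S=56.2111 intr=47.5989 cont=45.9347 V=47.5989[EX]; j=2 S=85.1903 intr=18.6197 cont=21.9701 V=21.9701[hold]; j=3 S=129.1094 intr=0.0000 cont=4.7421 V=4.7421[hold]  S*(3)=56.2111
k=2: j=0 S=45.6602 intr=58.1498 cont=56.4855 V=58.1498[EX]; j=1 S=69.2000 intr=34.6100 cont=34.5516 V=34.6100[EX]; j=2 S=104.8755 intr=0.0000 cont=13.3603 V=13.3603[hold]  S*(2)=69.2000
k=1: j=0 S=56.2111 intr=47.5989 cont=45.9347 V=47.5989[EX]; j=1 S=85.1903 intr=18.6197 cont=23.8699 V=23.8699[hold]  S*(1)=56.2111
k=0: j=0 S=69.2000 intr=34.6100 cont=35.4623 V=35.4623[hold]  S*(0)=-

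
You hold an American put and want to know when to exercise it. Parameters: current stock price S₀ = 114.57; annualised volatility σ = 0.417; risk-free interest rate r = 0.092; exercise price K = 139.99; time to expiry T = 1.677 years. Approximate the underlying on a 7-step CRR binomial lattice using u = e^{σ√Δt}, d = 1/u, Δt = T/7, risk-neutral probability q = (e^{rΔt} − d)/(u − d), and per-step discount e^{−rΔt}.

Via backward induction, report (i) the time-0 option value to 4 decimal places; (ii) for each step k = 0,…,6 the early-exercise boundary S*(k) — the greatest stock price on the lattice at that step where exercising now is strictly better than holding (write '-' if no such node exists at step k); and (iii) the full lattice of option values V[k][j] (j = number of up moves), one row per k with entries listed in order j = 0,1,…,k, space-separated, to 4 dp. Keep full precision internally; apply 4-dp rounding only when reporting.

Δt=0.23957, u=1.22643, d=0.81538, q=0.50337, disc=e^(-rΔt)=0.97820
k=7 terminal: V=max(K-S,0) → 112.5377 98.6983 77.8822 46.5723 0.0000 0.0000 0.0000 0.0000
k=6: j=0 S=33.6683 intr=106.3217 cont=103.2700 V=106.3217[EX]; j=1 S=50.6412 intr=89.3488 cont=86.2971 V=89.3488[EX]; j=2 S=76.1706 intr=63.8194 cont=60.7677 V=63.8194[EX]; j=3 S=114.5700 intr=25.4200 cont=22.6252 V=25.4200[EX]; j=4 S=172.3274 intr=0.0000 cont=0.0000 V=0.0000[hold]; j=5 S=259.2015 intr=0.0000 cont=0.0000 V=0.0000[hold]; j=6 S=389.8709 intr=0.0000 cont=0.0000 V=0.0000[hold]  S*(6)=114.5700
k=5: j=0 S=41.2917 intr=98.6983 cont=95.6466 V=98.6983[EX]; j=1 S=62.1078 intr=77.8822 cont=74.8305 V=77.8822[EX]; j=2 S=93.4177 intr=46.5723 cont=43.5206 V=46.5723[EX]; j=3 S=140.5117 intr=0.0000 cont=12.3492 V=12.3492[hold]; j=4 S=211.3469 intr=0.0000 cont=0.0000 V=0.0000[hold]; j=5 S=317.8917 intr=0.0000 cont=0.0000 V=0.0000[hold]  S*(5)=93.4177
k=4: j=0 S=50.6412 intr=89.3488 cont=86.2971 V=89.3488[EX]; j=1 S=76.1706 intr=63.8194 cont=60.7677 V=63.8194[EX]; j=2 S=114.5700 intr=25.4200 cont=28.7059 V=28.7059[hold]; j=3 S=172.3274 intr=0.0000 cont=5.9994 V=5.9994[hold]; j=4 S=259.2015 intr=0.0000 cont=0.0000 V=0.0000[hold]  S*(4)=76.1706
k=3: j=0 S=62.1078 intr=77.8822 cont=74.8305 V=77.8822[EX]; j=1 S=93.4177 intr=46.5723 cont=45.1385 V=46.5723[EX]; j=2 S=140.5117 intr=0.0000 cont=16.8996 V=16.8996[hold]; j=3 S=211.3469 intr=0.0000 cont=2.9145 V=2.9145[hold]  S*(3)=93.4177
k=2: j=0 S=76.1706 intr=63.8194 cont=60.7677 V=63.8194[EX]; j=1 S=114.5700 intr=25.4200 cont=30.9464 V=30.9464[hold]; j=2 S=172.3274 intr=0.0000 cont=9.6450 V=9.6450[hold]  S*(2)=76.1706
k=1: j=0 S=93.4177 intr=46.5723 cont=46.2417 V=46.5723[EX]; j=1 S=140.5117 intr=0.0000 cont=19.7832 V=19.7832[hold]  S*(1)=93.4177
k=0: j=0 S=114.5700 intr=25.4200 cont=32.3663 V=32.3663[hold]  S*(0)=-

price = 32.3663
boundary = - 93.4177 76.1706 93.4177 76.1706 93.4177 114.5700
tree:
32.3663
46.5723 19.7832
63.8194 30.9464 9.6450
77.8822 46.5723 16.8996 2.9145
89.3488 63.8194 28.7059 5.9994 0.0000
98.6983 77.8822 46.5723 12.3492 0.0000 0.0000
106.3217 89.3488 63.8194 25.4200 0.0000 0.0000 0.0000
112.5377 98.6983 77.8822 46.5723 0.0000 0.0000 0.0000 0.0000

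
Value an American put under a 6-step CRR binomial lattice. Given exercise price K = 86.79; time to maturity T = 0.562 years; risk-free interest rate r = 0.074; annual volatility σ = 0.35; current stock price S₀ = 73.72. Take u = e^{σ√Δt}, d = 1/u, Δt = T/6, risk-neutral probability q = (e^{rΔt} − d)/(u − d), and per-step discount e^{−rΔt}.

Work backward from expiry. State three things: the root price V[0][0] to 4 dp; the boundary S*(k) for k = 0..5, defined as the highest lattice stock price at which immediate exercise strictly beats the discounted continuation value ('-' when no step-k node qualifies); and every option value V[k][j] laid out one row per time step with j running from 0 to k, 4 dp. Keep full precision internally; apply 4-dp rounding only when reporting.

price = 14.7870
boundary = - 66.2315 59.5037 66.2315 59.5037 66.2315
tree:
14.7870
20.5585 9.3478
27.2863 14.1697 4.7623
33.3307 20.5585 8.1186 1.5465
38.7610 27.2863 13.3150 3.1501 0.0000
43.6398 33.3307 20.5585 6.4165 0.0000 0.0000
48.0230 38.7610 27.2863 13.0700 0.0000 0.0000 0.0000

params: Δt=0.09367 u=1.11307 d=0.89842 q=0.50565 e^(-rΔt)=0.99309
t_6 payoffs: 48.0230 38.7610 27.2863 13.0700 0.0000 0.0000 0.0000
t_5: node(5,0) S=43.1502 payoff=43.6398 vs cont=43.0403 → 43.6398 [stop]  node(5,1) S=53.4593 payoff=33.3307 vs cont=32.7312 → 33.3307 [stop]  node(5,2) S=66.2315 payoff=20.5585 vs cont=19.9590 → 20.5585 [stop]  node(5,3) S=82.0552 payoff=4.7348 vs cont=6.4165 → 6.4165 [wait]  node(5,4) S=101.6593 payoff=0.0000 vs cont=0.0000 → 0.0000 [wait]  node(5,5) S=125.9471 payoff=0.0000 vs cont=0.0000 → 0.0000 [wait]  ⇒ S*(5)=66.2315
t_4: node(4,0) S=48.0290 payoff=38.7610 vs cont=38.1616 → 38.7610 [stop]  node(4,1) S=59.5037 payoff=27.2863 vs cont=26.6868 → 27.2863 [stop]  node(4,2) S=73.7200 payoff=13.0700 vs cont=13.3150 → 13.3150 [wait]  node(4,3) S=91.3327 payoff=0.0000 vs cont=3.1501 → 3.1501 [wait]  node(4,4) S=113.1534 payoff=0.0000 vs cont=0.0000 → 0.0000 [wait]  ⇒ S*(4)=59.5037
t_3: node(3,0) S=53.4593 payoff=33.3307 vs cont=32.7312 → 33.3307 [stop]  node(3,1) S=66.2315 payoff=20.5585 vs cont=20.0820 → 20.5585 [stop]  node(3,2) S=82.0552 payoff=4.7348 vs cont=8.1186 → 8.1186 [wait]  node(3,3) S=101.6593 payoff=0.0000 vs cont=1.5465 → 1.5465 [wait]  ⇒ S*(3)=66.2315
t_2: node(2,0) S=59.5037 payoff=27.2863 vs cont=26.6868 → 27.2863 [stop]  node(2,1) S=73.7200 payoff=13.0700 vs cont=14.1697 → 14.1697 [wait]  node(2,2) S=91.3327 payoff=0.0000 vs cont=4.7623 → 4.7623 [wait]  ⇒ S*(2)=59.5037
t_1: node(1,0) S=66.2315 payoff=20.5585 vs cont=20.5112 → 20.5585 [stop]  node(1,1) S=82.0552 payoff=4.7348 vs cont=9.3478 → 9.3478 [wait]  ⇒ S*(1)=66.2315
t_0: node(0,0) S=73.7200 payoff=13.0700 vs cont=14.7870 → 14.7870 [wait]  ⇒ S*(0)=-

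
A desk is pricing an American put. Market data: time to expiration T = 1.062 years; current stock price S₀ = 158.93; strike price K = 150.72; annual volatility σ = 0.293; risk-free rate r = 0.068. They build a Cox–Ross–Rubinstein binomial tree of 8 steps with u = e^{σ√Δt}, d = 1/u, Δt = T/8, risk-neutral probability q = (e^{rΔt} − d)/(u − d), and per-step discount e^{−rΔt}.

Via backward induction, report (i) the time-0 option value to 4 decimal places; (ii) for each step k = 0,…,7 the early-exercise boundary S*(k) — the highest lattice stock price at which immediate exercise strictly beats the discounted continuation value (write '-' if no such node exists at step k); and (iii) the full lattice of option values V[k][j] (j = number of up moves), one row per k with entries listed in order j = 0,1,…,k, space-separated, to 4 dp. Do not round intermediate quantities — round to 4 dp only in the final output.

Δt=0.13275, u=1.11266, d=0.89875, q=0.51573, disc=e^(-rΔt)=0.99101
k=8 terminal: V=max(K-S,0) → 83.0644 66.9614 47.0257 22.3450 0.0000 0.0000 0.0000 0.0000 0.0000
k=7: j=0 S=75.2777 intr=75.4423 cont=74.0878 V=75.4423[EX]; j=1 S=93.1949 intr=57.5251 cont=56.1707 V=57.5251[EX]; j=2 S=115.3766 intr=35.3434 cont=33.9890 V=35.3434[EX]; j=3 S=142.8378 intr=7.8822 cont=10.7238 V=10.7238[hold]; j=4 S=176.8352 intr=0.0000 cont=0.0000 V=0.0000[hold]; j=5 S=218.9244 intr=0.0000 cont=0.0000 V=0.0000[hold]; j=6 S=271.0314 intr=0.0000 cont=0.0000 V=0.0000[hold]; j=7 S=335.5406 intr=0.0000 cont=0.0000 V=0.0000[hold]  S*(7)=115.3766
k=6: j=0 S=83.7586 intr=66.9614 cont=65.6070 V=66.9614[EX]; j=1 S=103.6943 intr=47.0257 cont=45.6713 V=47.0257[EX]; j=2 S=128.3750 intr=22.3450 cont=22.4429 V=22.4429[hold]; j=3 S=158.9300 intr=0.0000 cont=5.1466 V=5.1466[hold]; j=4 S=196.7575 intr=0.0000 cont=0.0000 V=0.0000[hold]; j=5 S=243.5886 intr=0.0000 cont=0.0000 V=0.0000[hold]; j=6 S=301.5660 intr=0.0000 cont=0.0000 V=0.0000[hold]  S*(6)=103.6943
k=5: j=0 S=93.1949 intr=57.5251 cont=56.1707 V=57.5251[EX]; j=1 S=115.3766 intr=35.3434 cont=34.0390 V=35.3434[EX]; j=2 S=142.8378 intr=7.8822 cont=13.4012 V=13.4012[hold]; j=3 S=176.8352 intr=0.0000 cont=2.4700 V=2.4700[hold]; j=4 S=218.9244 intr=0.0000 cont=0.0000 V=0.0000[hold]; j=5 S=271.0314 intr=0.0000 cont=0.0000 V=0.0000[hold]  S*(5)=115.3766
k=4: j=0 S=103.6943 intr=47.0257 cont=45.6713 V=47.0257[EX]; j=1 S=128.3750 intr=22.3450 cont=23.8113 V=23.8113[hold]; j=2 S=158.9300 intr=0.0000 cont=7.6939 V=7.6939[hold]; j=3 S=196.7575 intr=0.0000 cont=1.1854 V=1.1854[hold]; j=4 S=243.5886 intr=0.0000 cont=0.0000 V=0.0000[hold]  S*(4)=103.6943
k=3: j=0 S=115.3766 intr=35.3434 cont=34.7384 V=35.3434[EX]; j=1 S=142.8378 intr=7.8822 cont=15.3599 V=15.3599[hold]; j=2 S=176.8352 intr=0.0000 cont=4.2983 V=4.2983[hold]; j=3 S=218.9244 intr=0.0000 cont=0.5689 V=0.5689[hold]  S*(3)=115.3766
k=2: j=0 S=128.3750 intr=22.3450 cont=24.8124 V=24.8124[hold]; j=1 S=158.9300 intr=0.0000 cont=9.5684 V=9.5684[hold]; j=2 S=196.7575 intr=0.0000 cont=2.3536 V=2.3536[hold]  S*(2)=-
k=1: j=0 S=142.8378 intr=7.8822 cont=16.7983 V=16.7983[hold]; j=1 S=176.8352 intr=0.0000 cont=5.7950 V=5.7950[hold]  S*(1)=-
k=0: j=0 S=158.9300 intr=0.0000 cont=11.0236 V=11.0236[hold]  S*(0)=-

price = 11.0236
boundary = - - - 115.3766 103.6943 115.3766 103.6943 115.3766
tree:
11.0236
16.7983 5.7950
24.8124 9.5684 2.3536
35.3434 15.3599 4.2983 0.5689
47.0257 23.8113 7.6939 1.1854 0.0000
57.5251 35.3434 13.4012 2.4700 0.0000 0.0000
66.9614 47.0257 22.4429 5.1466 0.0000 0.0000 0.0000
75.4423 57.5251 35.3434 10.7238 0.0000 0.0000 0.0000 0.0000
83.0644 66.9614 47.0257 22.3450 0.0000 0.0000 0.0000 0.0000 0.0000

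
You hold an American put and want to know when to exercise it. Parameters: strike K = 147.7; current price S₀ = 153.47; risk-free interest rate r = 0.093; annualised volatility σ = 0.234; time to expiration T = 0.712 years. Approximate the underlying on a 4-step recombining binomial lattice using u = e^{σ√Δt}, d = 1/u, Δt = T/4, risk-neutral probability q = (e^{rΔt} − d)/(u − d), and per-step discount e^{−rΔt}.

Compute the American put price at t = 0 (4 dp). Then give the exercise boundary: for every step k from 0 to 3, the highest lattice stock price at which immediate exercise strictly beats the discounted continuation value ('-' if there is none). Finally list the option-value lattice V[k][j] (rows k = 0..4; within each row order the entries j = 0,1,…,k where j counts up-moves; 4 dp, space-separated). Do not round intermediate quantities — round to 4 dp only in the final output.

params: Δt=0.17800 u=1.10376 d=0.90599 q=0.55974 e^(-rΔt)=0.98358
t_4 payoffs: 44.2999 21.7285 0.0000 0.0000 0.0000
t_3: node(3,0) S=114.1292 payoff=33.5708 vs cont=31.1459 → 33.5708 [stop]  node(3,1) S=139.0426 payoff=8.6574 vs cont=9.4092 → 9.4092 [wait]  node(3,2) S=169.3944 payoff=0.0000 vs cont=0.0000 → 0.0000 [wait]  node(3,3) S=206.3718 payoff=0.0000 vs cont=0.0000 → 0.0000 [wait]  ⇒ S*(3)=114.1292
t_2: node(2,0) S=125.9715 payoff=21.7285 vs cont=19.7175 → 21.7285 [stop]  node(2,1) S=153.4700 payoff=0.0000 vs cont=4.0745 → 4.0745 [wait]  node(2,2) S=186.9712 payoff=0.0000 vs cont=0.0000 → 0.0000 [wait]  ⇒ S*(2)=125.9715
t_1: node(1,0) S=139.0426 payoff=8.6574 vs cont=11.6524 → 11.6524 [wait]  node(1,1) S=169.3944 payoff=0.0000 vs cont=1.7644 → 1.7644 [wait]  ⇒ S*(1)=-
t_0: node(0,0) S=153.4700 payoff=0.0000 vs cont=6.0172 → 6.0172 [wait]  ⇒ S*(0)=-

price = 6.0172
boundary = - - 125.9715 114.1292
tree:
6.0172
11.6524 1.7644
21.7285 4.0745 0.0000
33.5708 9.4092 0.0000 0.0000
44.2999 21.7285 0.0000 0.0000 0.0000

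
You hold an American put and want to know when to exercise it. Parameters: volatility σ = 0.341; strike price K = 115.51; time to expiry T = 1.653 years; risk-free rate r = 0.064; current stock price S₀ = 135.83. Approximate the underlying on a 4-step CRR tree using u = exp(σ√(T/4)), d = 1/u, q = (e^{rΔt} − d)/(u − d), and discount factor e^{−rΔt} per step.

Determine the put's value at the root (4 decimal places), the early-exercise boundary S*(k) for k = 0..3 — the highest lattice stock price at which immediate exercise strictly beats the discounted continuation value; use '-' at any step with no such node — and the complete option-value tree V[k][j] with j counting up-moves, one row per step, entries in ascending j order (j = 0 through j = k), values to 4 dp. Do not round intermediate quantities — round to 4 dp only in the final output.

Δt=0.41325, u=1.24509, d=0.80315, q=0.50606, disc=e^(-rΔt)=0.97390
k=4 terminal: V=max(K-S,0) → 58.9918 27.8922 0.0000 0.0000 0.0000
k=3: j=0 S=70.3704 intr=45.1396 cont=42.1246 V=45.1396[EX]; j=1 S=109.0923 intr=6.4177 cont=13.4175 V=13.4175[hold]; j=2 S=169.1210 intr=0.0000 cont=0.0000 V=0.0000[hold]; j=3 S=262.1809 intr=0.0000 cont=0.0000 V=0.0000[hold]  S*(3)=70.3704
k=2: j=0 S=87.6178 intr=27.8922 cont=28.3271 V=28.3271[hold]; j=1 S=135.8300 intr=0.0000 cont=6.4545 V=6.4545[hold]; j=2 S=210.5714 intr=0.0000 cont=0.0000 V=0.0000[hold]  S*(2)=-
k=1: j=0 S=109.0923 intr=6.4177 cont=16.8078 V=16.8078[hold]; j=1 S=169.1210 intr=0.0000 cont=3.1049 V=3.1049[hold]  S*(1)=-
k=0: j=0 S=135.8300 intr=0.0000 cont=9.6156 V=9.6156[hold]  S*(0)=-

price = 9.6156
boundary = - - - 70.3704
tree:
9.6156
16.8078 3.1049
28.3271 6.4545 0.0000
45.1396 13.4175 0.0000 0.0000
58.9918 27.8922 0.0000 0.0000 0.0000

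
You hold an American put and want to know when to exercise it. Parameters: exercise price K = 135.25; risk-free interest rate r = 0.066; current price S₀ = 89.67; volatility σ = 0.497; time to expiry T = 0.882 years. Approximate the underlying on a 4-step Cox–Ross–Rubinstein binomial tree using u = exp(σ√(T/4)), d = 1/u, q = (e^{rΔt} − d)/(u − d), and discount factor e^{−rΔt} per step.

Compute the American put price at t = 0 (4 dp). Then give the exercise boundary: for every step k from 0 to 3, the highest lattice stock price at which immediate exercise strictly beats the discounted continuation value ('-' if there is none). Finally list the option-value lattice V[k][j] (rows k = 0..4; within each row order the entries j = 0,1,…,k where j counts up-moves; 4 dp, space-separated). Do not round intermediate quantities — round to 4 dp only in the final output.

Δt=0.22050  u=1.26286  d=0.79185  q=0.47304  discount=0.98555
step 4 (expiry): payoffs max(K−S,0) = 99.9945 79.0240 45.5800 0.0000 0.0000
step 3: (k=3,j=0): S=44.5228, (K−S)⁺=90.7272, hold=88.7732 ⇒ V=90.7272 exercise | (k=3,j=1): S=71.0055, (K−S)⁺=64.2445, hold=62.2904 ⇒ V=64.2445 exercise | (k=3,j=2): S=113.2406, (K−S)⁺=22.0094, hold=23.6717 ⇒ V=23.6717 continue | (k=3,j=3): S=180.5976, (K−S)⁺=0.0000, hold=0.0000 ⇒ V=0.0000 continue  boundary S*=71.0055
step 2: (k=2,j=0): S=56.2260, (K−S)⁺=79.0240, hold=77.0700 ⇒ V=79.0240 exercise | (k=2,j=1): S=89.6700, (K−S)⁺=45.5800, hold=44.4009 ⇒ V=45.5800 exercise | (k=2,j=2): S=143.0069, (K−S)⁺=0.0000, hold=12.2938 ⇒ V=12.2938 continue  boundary S*=89.6700
step 1: (k=1,j=0): S=71.0055, (K−S)⁺=64.2445, hold=62.2904 ⇒ V=64.2445 exercise | (k=1,j=1): S=113.2406, (K−S)⁺=22.0094, hold=29.4032 ⇒ V=29.4032 continue  boundary S*=71.0055
step 0: (k=0,j=0): S=89.6700, (K−S)⁺=45.5800, hold=47.0730 ⇒ V=47.0730 continue  boundary S*=-

price = 47.0730
boundary = - 71.0055 89.6700 71.0055
tree:
47.0730
64.2445 29.4032
79.0240 45.5800 12.2938
90.7272 64.2445 23.6717 0.0000
99.9945 79.0240 45.5800 0.0000 0.0000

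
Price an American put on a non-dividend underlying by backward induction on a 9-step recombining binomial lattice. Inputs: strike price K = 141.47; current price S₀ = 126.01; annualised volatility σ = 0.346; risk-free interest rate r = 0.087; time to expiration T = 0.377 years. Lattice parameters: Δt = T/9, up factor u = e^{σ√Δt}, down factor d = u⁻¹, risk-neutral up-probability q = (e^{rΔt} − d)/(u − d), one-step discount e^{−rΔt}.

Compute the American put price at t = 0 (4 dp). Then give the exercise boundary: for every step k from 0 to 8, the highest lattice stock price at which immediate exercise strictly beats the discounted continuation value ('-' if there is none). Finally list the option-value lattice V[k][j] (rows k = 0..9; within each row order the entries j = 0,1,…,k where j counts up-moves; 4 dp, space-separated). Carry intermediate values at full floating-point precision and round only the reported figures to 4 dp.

params: Δt=0.04189 u=1.07338 d=0.93163 q=0.50806 e^(-rΔt)=0.99636
t_9 payoffs: 74.8486 64.7121 53.0334 39.5777 24.0748 6.2130 0.0000 0.0000 0.0000 0.0000
t_8: node(8,0) S=71.5103 payoff=69.9597 vs cont=69.4451 → 69.9597 [stop]  node(8,1) S=82.3906 payoff=59.0794 vs cont=58.5648 → 59.0794 [stop]  node(8,2) S=94.9263 payoff=46.5437 vs cont=46.0290 → 46.5437 [stop]  node(8,3) S=109.3694 payoff=32.1006 vs cont=31.5860 → 32.1006 [stop]  node(8,4) S=126.0100 payoff=15.4600 vs cont=14.9454 → 15.4600 [stop]  node(8,5) S=145.1825 payoff=0.0000 vs cont=3.0453 → 3.0453 [wait]  node(8,6) S=167.2720 payoff=0.0000 vs cont=0.0000 → 0.0000 [wait]  node(8,7) S=192.7225 payoff=0.0000 vs cont=0.0000 → 0.0000 [wait]  node(8,8) S=222.0453 payoff=0.0000 vs cont=0.0000 → 0.0000 [wait]  ⇒ S*(8)=126.0100
t_7: node(7,0) S=76.7579 payoff=64.7121 vs cont=64.1975 → 64.7121 [stop]  node(7,1) S=88.4366 payoff=53.0334 vs cont=52.5188 → 53.0334 [stop]  node(7,2) S=101.8923 payoff=39.5777 vs cont=39.0631 → 39.5777 [stop]  node(7,3) S=117.3952 payoff=24.0748 vs cont=23.5602 → 24.0748 [stop]  node(7,4) S=135.2570 payoff=6.2130 vs cont=9.1193 → 9.1193 [wait]  node(7,5) S=155.8363 payoff=0.0000 vs cont=1.4927 → 1.4927 [wait]  node(7,6) S=179.5469 payoff=0.0000 vs cont=0.0000 → 0.0000 [wait]  node(7,7) S=206.8650 payoff=0.0000 vs cont=0.0000 → 0.0000 [wait]  ⇒ S*(7)=117.3952
t_6: node(6,0) S=82.3906 payoff=59.0794 vs cont=58.5648 → 59.0794 [stop]  node(6,1) S=94.9263 payoff=46.5437 vs cont=46.0290 → 46.5437 [stop]  node(6,2) S=109.3694 payoff=32.1006 vs cont=31.5860 → 32.1006 [stop]  node(6,3) S=126.0100 payoff=15.4600 vs cont=16.4166 → 16.4166 [wait]  node(6,4) S=145.1825 payoff=0.0000 vs cont=5.2254 → 5.2254 [wait]  node(6,5) S=167.2720 payoff=0.0000 vs cont=0.7316 → 0.7316 [wait]  node(6,6) S=192.7225 payoff=0.0000 vs cont=0.0000 → 0.0000 [wait]  ⇒ S*(6)=109.3694
t_5: node(5,0) S=88.4366 payoff=53.0334 vs cont=52.5188 → 53.0334 [stop]  node(5,1) S=101.8923 payoff=39.5777 vs cont=39.0631 → 39.5777 [stop]  node(5,2) S=117.3952 payoff=24.0748 vs cont=24.0444 → 24.0748 [stop]  node(5,3) S=135.2570 payoff=6.2130 vs cont=10.6918 → 10.6918 [wait]  node(5,4) S=155.8363 payoff=0.0000 vs cont=2.9316 → 2.9316 [wait]  node(5,5) S=179.5469 payoff=0.0000 vs cont=0.3586 → 0.3586 [wait]  ⇒ S*(5)=117.3952
t_4: node(4,0) S=94.9263 payoff=46.5437 vs cont=46.0290 → 46.5437 [stop]  node(4,1) S=109.3694 payoff=32.1006 vs cont=31.5860 → 32.1006 [stop]  node(4,2) S=126.0100 payoff=15.4600 vs cont=17.2125 → 17.2125 [wait]  node(4,3) S=145.1825 payoff=0.0000 vs cont=6.7246 → 6.7246 [wait]  node(4,4) S=167.2720 payoff=0.0000 vs cont=1.6185 → 1.6185 [wait]  ⇒ S*(4)=109.3694
t_3: node(3,0) S=101.8923 payoff=39.5777 vs cont=39.0631 → 39.5777 [stop]  node(3,1) S=117.3952 payoff=24.0748 vs cont=24.4473 → 24.4473 [wait]  node(3,2) S=135.2570 payoff=6.2130 vs cont=11.8408 → 11.8408 [wait]  node(3,3) S=155.8363 payoff=0.0000 vs cont=4.1153 → 4.1153 [wait]  ⇒ S*(3)=101.8923
t_2: node(2,0) S=109.3694 payoff=32.1006 vs cont=31.7746 → 32.1006 [stop]  node(2,1) S=126.0100 payoff=15.4600 vs cont=17.9768 → 17.9768 [wait]  node(2,2) S=145.1825 payoff=0.0000 vs cont=7.8870 → 7.8870 [wait]  ⇒ S*(2)=109.3694
t_1: node(1,0) S=117.3952 payoff=24.0748 vs cont=24.8342 → 24.8342 [wait]  node(1,1) S=135.2570 payoff=6.2130 vs cont=12.8038 → 12.8038 [wait]  ⇒ S*(1)=-
t_0: node(0,0) S=126.0100 payoff=15.4600 vs cont=18.6539 → 18.6539 [wait]  ⇒ S*(0)=-

price = 18.6539
boundary = - - 109.3694 101.8923 109.3694 117.3952 109.3694 117.3952 126.0100
tree:
18.6539
24.8342 12.8038
32.1006 17.9768 7.8870
39.5777 24.4473 11.8408 4.1153
46.5437 32.1006 17.2125 6.7246 1.6185
53.0334 39.5777 24.0748 10.6918 2.9316 0.3586
59.0794 46.5437 32.1006 16.4166 5.2254 0.7316 0.0000
64.7121 53.0334 39.5777 24.0748 9.1193 1.4927 0.0000 0.0000
69.9597 59.0794 46.5437 32.1006 15.4600 3.0453 0.0000 0.0000 0.0000
74.8486 64.7121 53.0334 39.5777 24.0748 6.2130 0.0000 0.0000 0.0000 0.0000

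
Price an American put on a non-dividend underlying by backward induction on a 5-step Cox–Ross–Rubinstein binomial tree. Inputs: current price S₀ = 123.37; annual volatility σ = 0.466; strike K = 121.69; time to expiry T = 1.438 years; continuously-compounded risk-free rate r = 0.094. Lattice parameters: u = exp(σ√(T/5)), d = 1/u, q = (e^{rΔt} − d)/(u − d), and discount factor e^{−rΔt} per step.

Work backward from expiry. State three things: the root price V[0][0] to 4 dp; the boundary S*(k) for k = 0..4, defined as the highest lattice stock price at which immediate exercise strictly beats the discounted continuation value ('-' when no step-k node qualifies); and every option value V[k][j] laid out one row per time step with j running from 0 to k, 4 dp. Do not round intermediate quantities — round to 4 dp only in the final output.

price = 20.4183
boundary = - - 74.8414 58.2919 74.8414
tree:
20.4183
31.5139 10.1038
46.8486 17.4420 3.0928
63.3981 29.2212 6.2562 0.0000
76.2880 46.8486 12.6555 0.0000 0.0000
86.3277 63.3981 25.6005 0.0000 0.0000 0.0000

Δt=0.28760, u=1.28391, d=0.77887, q=0.49211, disc=e^(-rΔt)=0.97333
k=5 terminal: V=max(K-S,0) → 86.3277 63.3981 25.6005 0.0000 0.0000 0.0000
k=4: j=0 S=45.4020 intr=76.2880 cont=73.0423 V=76.2880[EX]; j=1 S=74.8414 intr=46.8486 cont=43.6028 V=46.8486[EX]; j=2 S=123.3700 intr=0.0000 cont=12.6555 V=12.6555[hold]; j=3 S=203.3654 intr=0.0000 cont=0.0000 V=0.0000[hold]; j=4 S=335.2312 intr=0.0000 cont=0.0000 V=0.0000[hold]  S*(4)=74.8414
k=3: j=0 S=58.2919 intr=63.3981 cont=60.1523 V=63.3981[EX]; j=1 S=96.0895 intr=25.6005 cont=29.2212 V=29.2212[hold]; j=2 S=158.3957 intr=0.0000 cont=6.2562 V=6.2562[hold]; j=3 S=261.1023 intr=0.0000 cont=0.0000 V=0.0000[hold]  S*(3)=58.2919
k=2: j=0 S=74.8414 intr=46.8486 cont=45.3371 V=46.8486[EX]; j=1 S=123.3700 intr=0.0000 cont=17.4420 V=17.4420[hold]; j=2 S=203.3654 intr=0.0000 cont=3.0928 V=3.0928[hold]  S*(2)=74.8414
k=1: j=0 S=96.0895 intr=25.6005 cont=31.5139 V=31.5139[hold]; j=1 S=158.3957 intr=0.0000 cont=10.1038 V=10.1038[hold]  S*(1)=-
k=0: j=0 S=123.3700 intr=0.0000 cont=20.4183 V=20.4183[hold]  S*(0)=-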